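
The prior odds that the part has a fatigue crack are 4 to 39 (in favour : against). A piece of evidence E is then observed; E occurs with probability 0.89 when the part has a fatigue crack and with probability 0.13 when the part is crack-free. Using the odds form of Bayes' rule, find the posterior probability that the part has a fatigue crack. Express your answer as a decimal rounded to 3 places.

Prior odds = 4/39 = 0.10256.
Likelihood ratio for E = 0.89/0.13 = 6.8462.
Posterior odds = prior odds × LR = 0.70217.
Posterior probability = odds/(1+odds) = 0.70217/1.7022 = 0.413.

Posterior probability ≈ 0.413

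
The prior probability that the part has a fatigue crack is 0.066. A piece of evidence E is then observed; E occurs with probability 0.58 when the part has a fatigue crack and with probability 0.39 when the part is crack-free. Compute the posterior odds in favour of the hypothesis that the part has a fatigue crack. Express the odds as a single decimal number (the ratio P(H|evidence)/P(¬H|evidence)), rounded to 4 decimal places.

Prior odds = 0.066/(1−0.066) = 0.070664.
Likelihood ratio for E = 0.58/0.39 = 1.4872.
Posterior odds = prior odds × LR = 0.10509.

Posterior odds ≈ 0.1051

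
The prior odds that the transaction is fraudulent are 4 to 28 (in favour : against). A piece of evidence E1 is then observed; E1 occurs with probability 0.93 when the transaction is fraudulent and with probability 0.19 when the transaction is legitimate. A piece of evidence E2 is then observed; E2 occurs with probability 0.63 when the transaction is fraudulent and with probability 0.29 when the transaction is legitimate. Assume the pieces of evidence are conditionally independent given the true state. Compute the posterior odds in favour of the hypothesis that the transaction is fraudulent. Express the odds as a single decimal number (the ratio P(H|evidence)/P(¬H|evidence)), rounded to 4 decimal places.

Posterior odds ≈ 1.5191

Prior odds = 4/28 = 0.14286.
Likelihood ratio for E1 = 0.93/0.19 = 4.8947.
Likelihood ratio for E2 = 0.63/0.29 = 2.1724.
Posterior odds = prior odds × LR₁ × LR₂ = 1.5191.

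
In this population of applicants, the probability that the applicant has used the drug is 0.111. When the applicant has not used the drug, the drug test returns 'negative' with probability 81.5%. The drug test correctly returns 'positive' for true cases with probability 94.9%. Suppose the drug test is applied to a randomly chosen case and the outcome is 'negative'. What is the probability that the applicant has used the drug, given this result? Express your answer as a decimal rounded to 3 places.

P(H | E) ≈ 0.008

Write H for 'the applicant has used the drug'. Prior odds H:¬H = 0.111/0.889 = 0.12486. For the 'negative' outcome, the likelihood ratio is 0.051/0.815 = 0.062577.
Posterior odds = 0.12486 × 0.062577 = 0.0078133, so P(H|E) = 0.0078133/(1+0.0078133) = 0.008.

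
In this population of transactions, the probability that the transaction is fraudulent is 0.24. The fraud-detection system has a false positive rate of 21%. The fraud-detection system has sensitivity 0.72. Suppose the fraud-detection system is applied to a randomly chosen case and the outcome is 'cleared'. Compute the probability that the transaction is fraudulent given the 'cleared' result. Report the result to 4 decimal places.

Let H be the event that the transaction is fraudulent. P(H) = 0.24, so P(¬H) = 0.76. With E the 'cleared' result, P(E|H) = 0.28 and P(E|¬H) = 0.79.
P(E) = 0.28·0.24 + 0.79·0.76 = 0.067200 + 0.60040 = 0.66760.
By Bayes' theorem, P(H|E) = 0.067200 / 0.66760 = 0.1007.

P(H | E) ≈ 0.1007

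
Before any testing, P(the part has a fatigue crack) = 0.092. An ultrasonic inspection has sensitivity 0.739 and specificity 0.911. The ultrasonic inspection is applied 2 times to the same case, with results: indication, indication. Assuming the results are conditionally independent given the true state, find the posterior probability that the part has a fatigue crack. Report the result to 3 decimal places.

Posterior P(H) ≈ 0.875

With H the event that the part has a fatigue crack, the joint likelihood of the observed sequence is P(data|H) = 0.739·0.739 = 0.54612 and P(data|¬H) = 0.089·0.089 = 0.0079210.
Bayes: P(H|data) = 0.092·0.54612 / (0.092·0.54612 + 0.908·0.0079210) = 0.050243/0.057435 = 0.8748.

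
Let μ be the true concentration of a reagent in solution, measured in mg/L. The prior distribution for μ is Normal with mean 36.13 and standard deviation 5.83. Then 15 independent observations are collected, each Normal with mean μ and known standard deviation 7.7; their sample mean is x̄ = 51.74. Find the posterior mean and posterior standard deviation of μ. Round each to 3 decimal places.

Prior precision 1/τ₀² = 1/5.83² = 0.0294214; data precision n/σ² = 15/7.7² = 0.252994.
Posterior precision = 0.0294214 + 0.252994 = 0.282415, giving posterior SD = 1/√0.282415 = 1.882.
Posterior mean = (0.0294214·36.13 + 0.252994·51.74) / 0.282415 = 50.114.

Posterior mean ≈ 50.114; posterior SD ≈ 1.882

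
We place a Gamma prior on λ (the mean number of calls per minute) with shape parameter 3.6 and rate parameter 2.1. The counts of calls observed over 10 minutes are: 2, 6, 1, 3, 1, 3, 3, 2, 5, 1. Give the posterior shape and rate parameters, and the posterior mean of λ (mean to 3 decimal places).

The Poisson likelihood adds the total count to the shape and the number of exposure periods to the rate. Here ∑xᵢ = 27 and n = 10, so shape 3.6→30.6 and rate 2.1→12.1.
E[λ | data] = 30.6/12.1 = 2.529.

Posterior: Gamma(shape=30.6, rate=12.1); mean ≈ 2.529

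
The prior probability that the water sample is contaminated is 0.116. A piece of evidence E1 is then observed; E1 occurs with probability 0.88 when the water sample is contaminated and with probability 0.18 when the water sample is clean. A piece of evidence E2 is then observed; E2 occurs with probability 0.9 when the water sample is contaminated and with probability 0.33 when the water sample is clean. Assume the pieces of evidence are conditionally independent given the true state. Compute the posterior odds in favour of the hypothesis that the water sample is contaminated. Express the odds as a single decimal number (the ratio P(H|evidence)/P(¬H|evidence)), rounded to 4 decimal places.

Prior odds = 0.116/(1−0.116) = 0.13122. In log-odds, ln(0.13122) = -2.0309.
Add log likelihood ratios: ln(4.8889) + ln(2.7273) = 2.5903.
Posterior log-odds = 0.55940, so posterior odds = exp(0.55940) = 1.7496.

Posterior odds ≈ 1.7496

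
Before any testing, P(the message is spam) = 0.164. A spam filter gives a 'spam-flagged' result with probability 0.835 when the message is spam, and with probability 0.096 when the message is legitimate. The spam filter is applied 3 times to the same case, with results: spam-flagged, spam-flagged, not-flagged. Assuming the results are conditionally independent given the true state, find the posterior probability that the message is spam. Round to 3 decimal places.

Posterior P(H) ≈ 0.730

With H the event that the message is spam, the joint likelihood of the observed sequence is P(data|H) = 0.835·0.835·0.165 = 0.11504 and P(data|¬H) = 0.096·0.096·0.904 = 0.0083313.
Bayes: P(H|data) = 0.164·0.11504 / (0.164·0.11504 + 0.836·0.0083313) = 0.018867/0.025832 = 0.7304.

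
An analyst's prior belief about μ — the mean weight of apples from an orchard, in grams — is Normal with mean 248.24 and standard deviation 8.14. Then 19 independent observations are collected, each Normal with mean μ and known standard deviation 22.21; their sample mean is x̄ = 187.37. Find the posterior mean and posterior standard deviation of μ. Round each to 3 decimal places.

Posterior mean ≈ 204.506; posterior SD ≈ 4.319

With known σ, the Normal prior is conjugate. Weight on the data is w = (n/σ²)/(n/σ² + 1/τ₀²) = 0.0385174/(0.0385174+0.0150922) = 0.71848.
Posterior mean = w·x̄ + (1−w)·μ₀ = 0.71848·187.37 + 0.28152·248.24 = 204.506. Posterior variance = 1/(0.0385174+0.0150922) = 18.6534, so SD = 4.319.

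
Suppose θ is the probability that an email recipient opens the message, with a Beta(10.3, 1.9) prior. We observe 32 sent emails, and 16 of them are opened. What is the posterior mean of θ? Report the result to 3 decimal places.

Posterior mean ≈ 0.595

The binomial likelihood is conjugate to the Beta prior: with 16 successes and 16 failures, the posterior is Beta(10.3+16, 1.9+16) = Beta(26.3, 17.9).
Posterior mean = α/(α+β) = 26.3/44.2 = 0.595.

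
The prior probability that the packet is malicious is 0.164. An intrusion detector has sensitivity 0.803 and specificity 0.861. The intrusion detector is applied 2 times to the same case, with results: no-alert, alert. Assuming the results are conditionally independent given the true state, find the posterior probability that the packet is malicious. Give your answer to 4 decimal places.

Let H be the event that the packet is malicious; start with P(H) = 0.164. P('alert'|H) = 0.803, P('alert'|¬H) = 0.139.
Update on result 1 ('no-alert'): P(H) ← 0.197·0.1640 / (0.197·0.1640 + 0.861·0.8360) = 0.032308/0.75210 = 0.0430.
Update on result 2 ('alert'): P(H) ← 0.803·0.0430 / (0.803·0.0430 + 0.139·0.9570) = 0.034494/0.16752 = 0.2059.

Posterior P(H) ≈ 0.2059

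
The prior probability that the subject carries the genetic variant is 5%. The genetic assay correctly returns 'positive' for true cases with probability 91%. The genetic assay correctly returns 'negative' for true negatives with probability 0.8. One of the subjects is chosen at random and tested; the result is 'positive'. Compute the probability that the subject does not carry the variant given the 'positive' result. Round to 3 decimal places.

P(¬H | E) ≈ 0.807

Write H for 'the subject carries the genetic variant'. Prior odds H:¬H = 0.05/0.95 = 0.052632. For the 'positive' outcome, the likelihood ratio is 0.91/0.2 = 4.5500.
Posterior odds = 0.052632 × 4.5500 = 0.23947, so P(H|E) = 0.23947/(1+0.23947) = 0.193. Then P(¬H|E) = 1 − 0.193 = 0.807.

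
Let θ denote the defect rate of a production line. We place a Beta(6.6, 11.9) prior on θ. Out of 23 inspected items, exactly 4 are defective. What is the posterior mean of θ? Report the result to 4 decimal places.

Observing 4 successes and 19 failures updates Beta(6.6, 11.9) by adding the success and failure counts to the two shape parameters: α = 6.6+4 = 10.6, β = 11.9+19 = 30.9.
E[θ | data] = 10.6/(10.6+30.9) = 0.2554.

Posterior mean ≈ 0.2554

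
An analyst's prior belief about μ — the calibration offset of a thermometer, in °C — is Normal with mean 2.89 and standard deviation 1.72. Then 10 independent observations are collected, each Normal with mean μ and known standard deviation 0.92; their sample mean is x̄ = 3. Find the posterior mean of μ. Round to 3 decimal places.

Posterior mean ≈ 2.997

With known σ, the Normal prior is conjugate. Weight on the data is w = (n/σ²)/(n/σ² + 1/τ₀²) = 11.8147/(11.8147+0.338021) = 0.97219.
Posterior mean = w·x̄ + (1−w)·μ₀ = 0.97219·3 + 0.027814·2.89 = 2.997.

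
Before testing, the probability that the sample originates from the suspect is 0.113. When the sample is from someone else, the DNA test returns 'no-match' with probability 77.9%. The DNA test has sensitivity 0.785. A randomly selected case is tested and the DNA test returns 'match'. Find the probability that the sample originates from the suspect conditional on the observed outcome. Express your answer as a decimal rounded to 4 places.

P(H | E) ≈ 0.3115

Let H be the event that the sample originates from the suspect. P(H) = 0.113, so P(¬H) = 0.887. With E the 'match' result, P(E|H) = 0.785 and P(E|¬H) = 0.221.
P(E) = 0.785·0.113 + 0.221·0.887 = 0.088705 + 0.19603 = 0.28473.
By Bayes' theorem, P(H|E) = 0.088705 / 0.28473 = 0.3115.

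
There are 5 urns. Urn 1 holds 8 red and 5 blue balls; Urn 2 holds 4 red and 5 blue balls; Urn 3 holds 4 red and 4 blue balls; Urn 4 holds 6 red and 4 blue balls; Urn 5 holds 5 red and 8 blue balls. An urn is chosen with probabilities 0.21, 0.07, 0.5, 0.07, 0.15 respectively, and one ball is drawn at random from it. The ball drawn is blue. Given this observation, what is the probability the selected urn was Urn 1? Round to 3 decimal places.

Tabulate prior·likelihood by source: [1] prior 0.21, lik 0.3846, product 0.08077; [2] prior 0.07, lik 0.5556, product 0.03889; [3] prior 0.5, lik 0.5, product 0.2500; [4] prior 0.07, lik 0.4, product 0.02800; [5] prior 0.15, lik 0.6154, product 0.09231.
Normalizing constant = 0.48997; the posterior for Urn 1 is its product over the sum, 0.08077/0.48997 = 0.165.

Posterior probability ≈ 0.165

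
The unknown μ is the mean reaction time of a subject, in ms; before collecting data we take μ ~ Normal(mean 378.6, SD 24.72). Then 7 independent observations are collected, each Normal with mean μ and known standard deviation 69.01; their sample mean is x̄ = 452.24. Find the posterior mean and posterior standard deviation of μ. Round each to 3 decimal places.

Posterior mean ≈ 413.445; posterior SD ≈ 17.942

Prior precision 1/τ₀² = 1/24.72² = 0.00163645; data precision n/σ² = 7/69.01² = 0.00146985.
Posterior precision = 0.00163645 + 0.00146985 = 0.00310630, giving posterior SD = 1/√0.00310630 = 17.942.
Posterior mean = (0.00163645·378.6 + 0.00146985·452.24) / 0.00310630 = 413.445.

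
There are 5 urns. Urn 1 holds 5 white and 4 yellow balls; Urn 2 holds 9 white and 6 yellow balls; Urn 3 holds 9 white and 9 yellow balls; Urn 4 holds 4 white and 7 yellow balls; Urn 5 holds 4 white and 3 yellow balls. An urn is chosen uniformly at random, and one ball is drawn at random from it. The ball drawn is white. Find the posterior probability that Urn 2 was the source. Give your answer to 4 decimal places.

P(white|Urn 1) = 0.5556; P(white|Urn 2) = 0.6; P(white|Urn 3) = 0.5; P(white|Urn 4) = 0.3636; P(white|Urn 5) = 0.5714.
Prior × likelihood for each source: 0.2·0.5556=0.1111, 0.2·0.6=0.1200, 0.2·0.5=0.1000, 0.2·0.3636=0.07273, 0.2·0.5714=0.1143. Summing gives P(white) = 0.51812.
P(Urn 2 | white) = 0.1200 / 0.51812 = 0.2316.

Posterior probability ≈ 0.2316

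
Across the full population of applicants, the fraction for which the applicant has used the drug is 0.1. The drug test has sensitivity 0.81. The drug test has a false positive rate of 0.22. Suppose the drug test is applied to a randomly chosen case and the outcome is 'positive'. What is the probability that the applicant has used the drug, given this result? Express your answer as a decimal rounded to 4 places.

Write H for 'the applicant has used the drug'. Prior odds H:¬H = 0.1/0.9 = 0.11111. For the 'positive' outcome, the likelihood ratio is 0.81/0.22 = 3.6818.
Posterior odds = 0.11111 × 3.6818 = 0.40909, so P(H|E) = 0.40909/(1+0.40909) = 0.2903.

P(H | E) ≈ 0.2903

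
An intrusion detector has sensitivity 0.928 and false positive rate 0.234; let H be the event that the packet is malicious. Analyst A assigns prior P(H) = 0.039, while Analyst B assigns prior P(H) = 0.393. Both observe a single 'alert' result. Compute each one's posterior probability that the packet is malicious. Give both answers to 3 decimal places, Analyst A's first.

P('+'|H) = 0.928, P('+'|¬H) = 0.234.
Analyst A: numerator 0.928·0.039 = 0.036192; evidence = 0.036192+0.234·0.961 = 0.26107; posterior = 0.139.
Analyst B: numerator 0.928·0.393 = 0.36470; evidence = 0.36470+0.234·0.607 = 0.50674; posterior = 0.720.

Analyst A: 0.139; Analyst B: 0.720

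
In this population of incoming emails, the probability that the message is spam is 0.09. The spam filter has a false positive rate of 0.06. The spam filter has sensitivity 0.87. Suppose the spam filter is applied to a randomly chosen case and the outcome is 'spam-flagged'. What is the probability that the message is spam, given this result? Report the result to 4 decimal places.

Write H for 'the message is spam'. Prior odds H:¬H = 0.09/0.91 = 0.098901. For the 'spam-flagged' outcome, the likelihood ratio is 0.87/0.06 = 14.500.
Posterior odds = 0.098901 × 14.500 = 1.4341, so P(H|E) = 1.4341/(1+1.4341) = 0.5892.

P(H | E) ≈ 0.5892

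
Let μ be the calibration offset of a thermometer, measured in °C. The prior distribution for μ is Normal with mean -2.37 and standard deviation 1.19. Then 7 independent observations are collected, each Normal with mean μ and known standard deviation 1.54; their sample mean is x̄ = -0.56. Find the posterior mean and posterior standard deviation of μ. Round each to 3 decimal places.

Posterior mean ≈ -0.909; posterior SD ≈ 0.523

Prior precision 1/τ₀² = 1/1.19² = 0.706165; data precision n/σ² = 7/1.54² = 2.95159.
Posterior precision = 0.706165 + 2.95159 = 3.65776, giving posterior SD = 1/√3.65776 = 0.523.
Posterior mean = (0.706165·-2.37 + 2.95159·-0.56) / 3.65776 = -0.909.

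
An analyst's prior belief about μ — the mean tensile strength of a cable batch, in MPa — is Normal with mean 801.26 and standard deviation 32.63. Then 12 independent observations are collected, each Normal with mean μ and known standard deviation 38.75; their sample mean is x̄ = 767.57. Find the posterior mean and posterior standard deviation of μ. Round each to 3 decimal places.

Posterior mean ≈ 771.113; posterior SD ≈ 10.582

With known σ, the Normal prior is conjugate. Weight on the data is w = (n/σ²)/(n/σ² + 1/τ₀²) = 0.00799168/(0.00799168+0.00093922) = 0.89484.
Posterior mean = w·x̄ + (1−w)·μ₀ = 0.89484·767.57 + 0.10516·801.26 = 771.113. Posterior variance = 1/(0.00799168+0.00093922) = 111.971, so SD = 10.582.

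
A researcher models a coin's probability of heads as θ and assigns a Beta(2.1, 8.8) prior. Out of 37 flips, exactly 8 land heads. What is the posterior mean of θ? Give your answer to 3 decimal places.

Posterior mean ≈ 0.211

Observing 8 successes and 29 failures updates Beta(2.1, 8.8) by adding the success and failure counts to the two shape parameters: α = 2.1+8 = 10.1, β = 8.8+29 = 37.8.
E[θ | data] = 10.1/(10.1+37.8) = 0.211.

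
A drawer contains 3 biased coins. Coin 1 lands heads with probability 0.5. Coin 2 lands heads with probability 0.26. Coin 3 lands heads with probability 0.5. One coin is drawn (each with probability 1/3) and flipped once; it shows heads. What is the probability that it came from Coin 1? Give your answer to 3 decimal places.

Posterior probability ≈ 0.397

P(heads|C1) = 0.5; P(heads|C2) = 0.26; P(heads|C3) = 0.5.
Prior × likelihood for each source: 0.333333·0.5=0.1667, 0.333333·0.26=0.08667, 0.333333·0.5=0.1667. Summing gives P(heads) = 0.42000.
P(Coin 1 | heads) = 0.1667 / 0.42000 = 0.397.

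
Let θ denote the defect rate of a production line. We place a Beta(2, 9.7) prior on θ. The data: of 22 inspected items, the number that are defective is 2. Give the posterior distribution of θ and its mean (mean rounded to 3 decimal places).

Posterior: Beta(4, 29.7); mean ≈ 0.119

The binomial likelihood is conjugate to the Beta prior: with 2 successes and 20 failures, the posterior is Beta(2+2, 9.7+20) = Beta(4, 29.7).
E[θ | data] = 4/(4+29.7) = 0.119.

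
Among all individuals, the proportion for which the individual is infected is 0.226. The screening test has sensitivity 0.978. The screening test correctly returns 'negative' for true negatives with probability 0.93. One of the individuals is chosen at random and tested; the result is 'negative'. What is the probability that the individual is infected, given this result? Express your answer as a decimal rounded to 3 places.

P(H | E) ≈ 0.007

Let H be the event that the individual is infected. P(H) = 0.226, so P(¬H) = 0.774. With E the 'negative' result, P(E|H) = 0.022 and P(E|¬H) = 0.93.
P(E) = 0.022·0.226 + 0.93·0.774 = 0.0049720 + 0.71982 = 0.72479.
By Bayes' theorem, P(H|E) = 0.0049720 / 0.72479 = 0.007.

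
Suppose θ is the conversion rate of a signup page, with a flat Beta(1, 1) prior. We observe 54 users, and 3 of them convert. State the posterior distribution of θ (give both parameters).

Posterior: Beta(4, 52)

The binomial likelihood is conjugate to the Beta prior: with 3 successes and 51 failures, the posterior is Beta(1+3, 1+51) = Beta(4, 52).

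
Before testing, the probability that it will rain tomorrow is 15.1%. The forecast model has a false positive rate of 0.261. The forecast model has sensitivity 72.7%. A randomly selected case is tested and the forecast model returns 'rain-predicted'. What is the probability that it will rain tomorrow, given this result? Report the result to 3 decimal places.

Let H be the event that it will rain tomorrow. P(H) = 0.151, so P(¬H) = 0.849. With E the 'rain-predicted' result, P(E|H) = 0.727 and P(E|¬H) = 0.261.
P(E) = 0.727·0.151 + 0.261·0.849 = 0.10978 + 0.22159 = 0.33137.
By Bayes' theorem, P(H|E) = 0.10978 / 0.33137 = 0.331.

P(H | E) ≈ 0.331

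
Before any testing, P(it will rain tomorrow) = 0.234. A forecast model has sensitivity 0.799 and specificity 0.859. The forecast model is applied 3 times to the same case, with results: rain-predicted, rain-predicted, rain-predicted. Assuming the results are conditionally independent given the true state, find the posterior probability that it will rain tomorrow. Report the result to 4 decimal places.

Posterior P(H) ≈ 0.9823

With H the event that it will rain tomorrow, the joint likelihood of the observed sequence is P(data|H) = 0.799·0.799·0.799 = 0.51008 and P(data|¬H) = 0.141·0.141·0.141 = 0.0028032.
Bayes: P(H|data) = 0.234·0.51008 / (0.234·0.51008 + 0.766·0.0028032) = 0.11936/0.12151 = 0.9823.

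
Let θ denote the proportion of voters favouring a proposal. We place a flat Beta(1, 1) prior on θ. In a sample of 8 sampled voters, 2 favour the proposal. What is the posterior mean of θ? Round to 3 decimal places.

Posterior mean ≈ 0.300

The binomial likelihood is conjugate to the Beta prior: with 2 successes and 6 failures, the posterior is Beta(1+2, 1+6) = Beta(3, 7).
Posterior mean = α/(α+β) = 3/10 = 0.300.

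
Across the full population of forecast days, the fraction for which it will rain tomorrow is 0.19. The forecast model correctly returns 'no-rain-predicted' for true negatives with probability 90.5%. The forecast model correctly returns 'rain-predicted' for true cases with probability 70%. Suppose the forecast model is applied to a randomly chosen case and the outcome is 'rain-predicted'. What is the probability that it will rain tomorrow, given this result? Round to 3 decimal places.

P(H | E) ≈ 0.633

Let H be the event that it will rain tomorrow. P(H) = 0.19, so P(¬H) = 0.81. With E the 'rain-predicted' result, P(E|H) = 0.7 and P(E|¬H) = 0.095.
P(E) = 0.7·0.19 + 0.095·0.81 = 0.13300 + 0.076950 = 0.20995.
By Bayes' theorem, P(H|E) = 0.13300 / 0.20995 = 0.633.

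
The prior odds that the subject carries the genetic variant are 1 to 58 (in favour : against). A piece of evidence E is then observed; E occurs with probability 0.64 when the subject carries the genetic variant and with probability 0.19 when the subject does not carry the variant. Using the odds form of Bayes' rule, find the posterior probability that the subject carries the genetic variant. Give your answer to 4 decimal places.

Prior odds = 1/58 = 0.017241.
Likelihood ratio for E = 0.64/0.19 = 3.3684.
Posterior odds = prior odds × LR = 0.058076.
Posterior probability = odds/(1+odds) = 0.058076/1.0581 = 0.0549.

Posterior probability ≈ 0.0549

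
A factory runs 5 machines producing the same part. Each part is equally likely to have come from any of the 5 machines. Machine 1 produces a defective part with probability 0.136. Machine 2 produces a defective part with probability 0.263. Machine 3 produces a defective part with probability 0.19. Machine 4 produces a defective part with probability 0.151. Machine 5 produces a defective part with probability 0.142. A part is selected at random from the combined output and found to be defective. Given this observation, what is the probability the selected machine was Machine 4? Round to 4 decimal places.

Tabulate prior·likelihood by source: [1] prior 0.2, lik 0.136, product 0.02720; [2] prior 0.2, lik 0.263, product 0.05260; [3] prior 0.2, lik 0.19, product 0.03800; [4] prior 0.2, lik 0.151, product 0.03020; [5] prior 0.2, lik 0.142, product 0.02840.
Normalizing constant = 0.17640; the posterior for Machine 4 is its product over the sum, 0.03020/0.17640 = 0.1712.

Posterior probability ≈ 0.1712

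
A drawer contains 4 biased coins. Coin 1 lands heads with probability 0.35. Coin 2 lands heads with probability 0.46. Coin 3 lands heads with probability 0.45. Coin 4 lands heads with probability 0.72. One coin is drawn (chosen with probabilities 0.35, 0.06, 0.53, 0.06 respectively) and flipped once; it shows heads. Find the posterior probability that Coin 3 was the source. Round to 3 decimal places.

Posterior probability ≈ 0.552

P(heads|C1) = 0.35; P(heads|C2) = 0.46; P(heads|C3) = 0.45; P(heads|C4) = 0.72.
Prior × likelihood for each source: 0.35·0.35=0.1225, 0.06·0.46=0.02760, 0.53·0.45=0.2385, 0.06·0.72=0.04320. Summing gives P(heads) = 0.43180.
P(Coin 3 | heads) = 0.2385 / 0.43180 = 0.552.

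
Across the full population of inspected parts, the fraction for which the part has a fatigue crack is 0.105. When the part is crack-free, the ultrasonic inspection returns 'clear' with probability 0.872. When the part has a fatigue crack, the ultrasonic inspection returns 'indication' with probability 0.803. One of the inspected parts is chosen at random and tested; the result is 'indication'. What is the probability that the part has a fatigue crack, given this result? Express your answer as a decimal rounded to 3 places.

P(H | E) ≈ 0.424

Let H be the event that the part has a fatigue crack. P(H) = 0.105, so P(¬H) = 0.895. With E the 'indication' result, P(E|H) = 0.803 and P(E|¬H) = 0.128.
P(E) = 0.803·0.105 + 0.128·0.895 = 0.084315 + 0.11456 = 0.19888.
By Bayes' theorem, P(H|E) = 0.084315 / 0.19888 = 0.424.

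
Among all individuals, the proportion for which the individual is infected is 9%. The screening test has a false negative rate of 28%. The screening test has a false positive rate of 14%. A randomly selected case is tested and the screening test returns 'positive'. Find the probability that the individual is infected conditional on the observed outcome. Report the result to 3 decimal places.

P(H | E) ≈ 0.337

Write H for 'the individual is infected'. Prior odds H:¬H = 0.09/0.91 = 0.098901. For the 'positive' outcome, the likelihood ratio is 0.72/0.14 = 5.1429.
Posterior odds = 0.098901 × 5.1429 = 0.50863, so P(H|E) = 0.50863/(1+0.50863) = 0.337.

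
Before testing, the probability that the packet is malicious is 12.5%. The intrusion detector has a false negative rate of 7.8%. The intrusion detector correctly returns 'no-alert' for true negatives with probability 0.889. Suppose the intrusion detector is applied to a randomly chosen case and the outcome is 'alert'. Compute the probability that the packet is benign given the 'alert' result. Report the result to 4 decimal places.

Write H for 'the packet is malicious'. Prior odds H:¬H = 0.125/0.875 = 0.14286. For the 'alert' outcome, the likelihood ratio is 0.922/0.111 = 8.3063.
Posterior odds = 0.14286 × 8.3063 = 1.1866, so P(H|E) = 1.1866/(1+1.1866) = 0.5427. Then P(¬H|E) = 1 − 0.5427 = 0.4573.

P(¬H | E) ≈ 0.4573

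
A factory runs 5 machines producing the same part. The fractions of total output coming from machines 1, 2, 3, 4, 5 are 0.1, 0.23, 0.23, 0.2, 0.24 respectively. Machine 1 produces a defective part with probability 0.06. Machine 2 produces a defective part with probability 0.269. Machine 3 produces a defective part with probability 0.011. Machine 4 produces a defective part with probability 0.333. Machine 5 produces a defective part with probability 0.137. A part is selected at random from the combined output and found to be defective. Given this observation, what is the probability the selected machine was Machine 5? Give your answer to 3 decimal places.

Posterior probability ≈ 0.194

Tabulate prior·likelihood by source: [1] prior 0.1, lik 0.06, product 0.006000; [2] prior 0.23, lik 0.269, product 0.06187; [3] prior 0.23, lik 0.011, product 0.002530; [4] prior 0.2, lik 0.333, product 0.06660; [5] prior 0.24, lik 0.137, product 0.03288.
Normalizing constant = 0.16988; the posterior for Machine 5 is its product over the sum, 0.03288/0.16988 = 0.194.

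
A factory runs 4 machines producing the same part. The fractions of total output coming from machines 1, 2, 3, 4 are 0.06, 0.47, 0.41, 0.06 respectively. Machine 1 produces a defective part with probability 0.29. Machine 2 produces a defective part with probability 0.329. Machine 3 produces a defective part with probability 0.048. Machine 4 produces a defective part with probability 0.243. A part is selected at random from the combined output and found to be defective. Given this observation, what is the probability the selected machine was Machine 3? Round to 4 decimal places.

Posterior probability ≈ 0.0954

Tabulate prior·likelihood by source: [1] prior 0.06, lik 0.29, product 0.01740; [2] prior 0.47, lik 0.329, product 0.1546; [3] prior 0.41, lik 0.048, product 0.01968; [4] prior 0.06, lik 0.243, product 0.01458.
Normalizing constant = 0.20629; the posterior for Machine 3 is its product over the sum, 0.01968/0.20629 = 0.0954.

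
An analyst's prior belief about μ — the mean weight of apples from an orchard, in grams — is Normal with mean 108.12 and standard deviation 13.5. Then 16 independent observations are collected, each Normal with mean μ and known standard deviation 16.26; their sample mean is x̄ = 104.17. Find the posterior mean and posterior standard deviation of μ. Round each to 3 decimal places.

With known σ, the Normal prior is conjugate. Weight on the data is w = (n/σ²)/(n/σ² + 1/τ₀²) = 0.0605172/(0.0605172+0.00548697) = 0.91687.
Posterior mean = w·x̄ + (1−w)·μ₀ = 0.91687·104.17 + 0.083131·108.12 = 104.498. Posterior variance = 1/(0.0605172+0.00548697) = 15.1506, so SD = 3.892.

Posterior mean ≈ 104.498; posterior SD ≈ 3.892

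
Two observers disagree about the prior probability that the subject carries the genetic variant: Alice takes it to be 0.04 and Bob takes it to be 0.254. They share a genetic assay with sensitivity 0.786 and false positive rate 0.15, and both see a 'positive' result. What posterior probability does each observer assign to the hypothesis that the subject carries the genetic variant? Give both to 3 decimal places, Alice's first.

Alice: 0.179; Bob: 0.641

The likelihood ratio for a 'positive' result is 0.786/0.15 = 5.2400.
Alice: prior odds 0.04/0.96 = 0.041667; posterior odds 0.21833; posterior probability 0.179.
Bob: prior odds 0.254/0.746 = 0.34048; posterior odds 1.7841; posterior probability 0.641.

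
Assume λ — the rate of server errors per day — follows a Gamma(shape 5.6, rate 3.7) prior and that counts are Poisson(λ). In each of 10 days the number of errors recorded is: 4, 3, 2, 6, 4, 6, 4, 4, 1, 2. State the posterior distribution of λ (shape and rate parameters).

Posterior: Gamma(shape=41.6, rate=13.7)

Total count ∑xᵢ = 36 over n = 10 days.
Gamma is conjugate to the Poisson likelihood: posterior is Gamma(shape = 5.6+36 = 41.6, rate = 3.7+10 = 13.7).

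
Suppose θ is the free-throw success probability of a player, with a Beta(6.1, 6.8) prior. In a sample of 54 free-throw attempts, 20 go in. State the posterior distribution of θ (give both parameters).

The binomial likelihood is conjugate to the Beta prior: with 20 successes and 34 failures, the posterior is Beta(6.1+20, 6.8+34) = Beta(26.1, 40.8).

Posterior: Beta(26.1, 40.8)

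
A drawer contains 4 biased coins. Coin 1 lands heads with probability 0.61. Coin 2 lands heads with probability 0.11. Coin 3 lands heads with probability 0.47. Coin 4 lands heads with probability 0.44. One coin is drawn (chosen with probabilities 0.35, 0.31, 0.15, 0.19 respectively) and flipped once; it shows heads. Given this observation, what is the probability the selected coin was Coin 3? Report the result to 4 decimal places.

Posterior probability ≈ 0.1755

P(heads|C1) = 0.61; P(heads|C2) = 0.11; P(heads|C3) = 0.47; P(heads|C4) = 0.44.
Prior × likelihood for each source: 0.35·0.61=0.2135, 0.31·0.11=0.03410, 0.15·0.47=0.07050, 0.19·0.44=0.08360. Summing gives P(heads) = 0.40170.
P(Coin 3 | heads) = 0.07050 / 0.40170 = 0.1755.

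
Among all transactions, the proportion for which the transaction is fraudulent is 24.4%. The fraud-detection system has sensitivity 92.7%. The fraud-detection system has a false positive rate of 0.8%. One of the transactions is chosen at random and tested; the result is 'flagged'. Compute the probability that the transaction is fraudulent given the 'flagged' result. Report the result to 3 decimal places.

Write H for 'the transaction is fraudulent'. Prior odds H:¬H = 0.244/0.756 = 0.32275. For the 'flagged' outcome, the likelihood ratio is 0.927/0.008 = 115.88.
Posterior odds = 0.32275 × 115.88 = 37.399, so P(H|E) = 37.399/(1+37.399) = 0.974.

P(H | E) ≈ 0.974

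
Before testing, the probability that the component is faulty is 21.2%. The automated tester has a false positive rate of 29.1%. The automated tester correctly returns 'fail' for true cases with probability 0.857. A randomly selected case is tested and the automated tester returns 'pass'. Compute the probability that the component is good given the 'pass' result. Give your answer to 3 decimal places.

P(¬H | E) ≈ 0.949

Let H be the event that the component is faulty. P(H) = 0.212, so P(¬H) = 0.788. With E the 'pass' result, P(E|H) = 0.143 and P(E|¬H) = 0.709.
P(E) = 0.143·0.212 + 0.709·0.788 = 0.030316 + 0.55869 = 0.58901.
By Bayes' theorem, P(H|E) = 0.030316 / 0.58901 = 0.051. Hence P(¬H|E) = 1 − 0.051 = 0.949.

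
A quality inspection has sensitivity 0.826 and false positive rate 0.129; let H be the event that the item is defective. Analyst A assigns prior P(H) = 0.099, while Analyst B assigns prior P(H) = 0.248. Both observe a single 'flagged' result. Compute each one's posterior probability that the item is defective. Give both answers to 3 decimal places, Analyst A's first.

Analyst A: 0.413; Analyst B: 0.679

P('+'|H) = 0.826, P('+'|¬H) = 0.129.
Analyst A: numerator 0.826·0.099 = 0.081774; evidence = 0.081774+0.129·0.901 = 0.19800; posterior = 0.413.
Analyst B: numerator 0.826·0.248 = 0.20485; evidence = 0.20485+0.129·0.752 = 0.30186; posterior = 0.679.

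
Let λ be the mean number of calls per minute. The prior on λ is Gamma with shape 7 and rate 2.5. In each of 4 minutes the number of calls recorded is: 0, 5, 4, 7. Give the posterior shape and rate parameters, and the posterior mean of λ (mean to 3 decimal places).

Posterior: Gamma(shape=23, rate=6.5); mean ≈ 3.538

Total count ∑xᵢ = 16 over n = 4 minutes.
Gamma is conjugate to the Poisson likelihood: posterior is Gamma(shape = 7+16 = 23, rate = 2.5+4 = 6.5).
Posterior mean = shape/rate = 23/6.5 = 3.538.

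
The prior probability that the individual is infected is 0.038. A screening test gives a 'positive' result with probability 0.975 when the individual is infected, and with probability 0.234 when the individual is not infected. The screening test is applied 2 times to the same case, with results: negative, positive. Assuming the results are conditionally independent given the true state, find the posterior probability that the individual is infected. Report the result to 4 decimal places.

Let H be the event that the individual is infected; start with P(H) = 0.038. P('positive'|H) = 0.975, P('positive'|¬H) = 0.234.
Update on result 1 ('negative'): P(H) ← 0.025·0.0380 / (0.025·0.0380 + 0.766·0.9620) = 0.00095000/0.73784 = 0.0013.
Update on result 2 ('positive'): P(H) ← 0.975·0.0013 / (0.975·0.0013 + 0.234·0.9987) = 0.0012554/0.23495 = 0.0053.

Posterior P(H) ≈ 0.0053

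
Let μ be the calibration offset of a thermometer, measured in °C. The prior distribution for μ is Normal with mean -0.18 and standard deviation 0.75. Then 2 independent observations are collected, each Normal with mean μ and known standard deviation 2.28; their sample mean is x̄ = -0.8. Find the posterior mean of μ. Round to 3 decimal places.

Posterior mean ≈ -0.290

With known σ, the Normal prior is conjugate. Weight on the data is w = (n/σ²)/(n/σ² + 1/τ₀²) = 0.384734/(0.384734+1.77778) = 0.17791.
Posterior mean = w·x̄ + (1−w)·μ₀ = 0.17791·-0.8 + 0.82209·-0.18 = -0.290.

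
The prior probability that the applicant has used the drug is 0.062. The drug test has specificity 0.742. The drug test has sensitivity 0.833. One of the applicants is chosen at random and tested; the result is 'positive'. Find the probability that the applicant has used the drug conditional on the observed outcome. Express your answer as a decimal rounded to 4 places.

P(H | E) ≈ 0.1759

Write H for 'the applicant has used the drug'. Prior odds H:¬H = 0.062/0.938 = 0.066098. For the 'positive' outcome, the likelihood ratio is 0.833/0.258 = 3.2287.
Posterior odds = 0.066098 × 3.2287 = 0.21341, so P(H|E) = 0.21341/(1+0.21341) = 0.1759.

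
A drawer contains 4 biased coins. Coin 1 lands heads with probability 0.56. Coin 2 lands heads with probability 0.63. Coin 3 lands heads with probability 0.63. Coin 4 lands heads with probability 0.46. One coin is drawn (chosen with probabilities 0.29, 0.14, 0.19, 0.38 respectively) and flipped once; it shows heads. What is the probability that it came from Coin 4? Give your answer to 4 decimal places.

Posterior probability ≈ 0.3207

P(heads|C1) = 0.56; P(heads|C2) = 0.63; P(heads|C3) = 0.63; P(heads|C4) = 0.46.
Prior × likelihood for each source: 0.29·0.56=0.1624, 0.14·0.63=0.08820, 0.19·0.63=0.1197, 0.38·0.46=0.1748. Summing gives P(heads) = 0.54510.
P(Coin 4 | heads) = 0.1748 / 0.54510 = 0.3207.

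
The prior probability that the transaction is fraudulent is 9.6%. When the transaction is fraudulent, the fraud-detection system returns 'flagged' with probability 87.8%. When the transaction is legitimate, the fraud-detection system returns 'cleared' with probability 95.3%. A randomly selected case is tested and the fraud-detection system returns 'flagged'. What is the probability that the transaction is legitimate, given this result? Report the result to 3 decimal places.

Let H be the event that the transaction is fraudulent. P(H) = 0.096, so P(¬H) = 0.904. With E the 'flagged' result, P(E|H) = 0.878 and P(E|¬H) = 0.047.
P(E) = 0.878·0.096 + 0.047·0.904 = 0.084288 + 0.042488 = 0.12678.
By Bayes' theorem, P(H|E) = 0.084288 / 0.12678 = 0.665. Hence P(¬H|E) = 1 − 0.665 = 0.335.

P(¬H | E) ≈ 0.335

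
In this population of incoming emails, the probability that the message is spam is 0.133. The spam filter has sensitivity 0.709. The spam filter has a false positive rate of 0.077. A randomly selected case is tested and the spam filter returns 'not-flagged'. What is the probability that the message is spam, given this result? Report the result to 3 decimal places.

Let H be the event that the message is spam. P(H) = 0.133, so P(¬H) = 0.867. With E the 'not-flagged' result, P(E|H) = 0.291 and P(E|¬H) = 0.923.
P(E) = 0.291·0.133 + 0.923·0.867 = 0.038703 + 0.80024 = 0.83894.
By Bayes' theorem, P(H|E) = 0.038703 / 0.83894 = 0.046.

P(H | E) ≈ 0.046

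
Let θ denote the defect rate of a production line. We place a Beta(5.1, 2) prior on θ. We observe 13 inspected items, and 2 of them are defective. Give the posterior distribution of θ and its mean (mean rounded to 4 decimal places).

The binomial likelihood is conjugate to the Beta prior: with 2 successes and 11 failures, the posterior is Beta(5.1+2, 2+11) = Beta(7.1, 13).
E[θ | data] = 7.1/(7.1+13) = 0.3532.

Posterior: Beta(7.1, 13); mean ≈ 0.3532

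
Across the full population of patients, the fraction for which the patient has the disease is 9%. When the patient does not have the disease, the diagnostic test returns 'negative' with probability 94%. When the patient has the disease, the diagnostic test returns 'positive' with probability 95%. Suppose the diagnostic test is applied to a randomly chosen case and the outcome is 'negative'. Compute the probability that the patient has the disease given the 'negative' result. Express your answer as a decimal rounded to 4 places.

Write H for 'the patient has the disease'. Prior odds H:¬H = 0.09/0.91 = 0.098901. For the 'negative' outcome, the likelihood ratio is 0.05/0.94 = 0.053191.
Posterior odds = 0.098901 × 0.053191 = 0.0052607, so P(H|E) = 0.0052607/(1+0.0052607) = 0.0052.

P(H | E) ≈ 0.0052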